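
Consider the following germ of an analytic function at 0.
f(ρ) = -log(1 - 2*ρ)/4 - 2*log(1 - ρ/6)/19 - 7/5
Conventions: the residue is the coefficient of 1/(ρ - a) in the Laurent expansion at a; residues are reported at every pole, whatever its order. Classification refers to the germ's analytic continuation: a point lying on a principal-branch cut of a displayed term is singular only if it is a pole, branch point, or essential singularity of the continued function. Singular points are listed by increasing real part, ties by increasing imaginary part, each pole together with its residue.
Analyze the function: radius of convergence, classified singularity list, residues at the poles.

Radius of convergence at 0: 1/2.
At 1/2: a logarithmic branch point.
At 6: a logarithmic branch point.

Branch term (-1/4)*log(1 - ρ/(1/2)): its argument vanishes at ρ = 1/2, a logarithmic branch point, modulus 1/2.
Branch term (-2/19)*log(1 - ρ/(6)): its argument vanishes at ρ = 6, a logarithmic branch point, modulus 6.
The radius of convergence is the smallest modulus among the singular points: 1/2.
List the singular points by increasing real part (a conjugate pair: the negative imaginary part first).


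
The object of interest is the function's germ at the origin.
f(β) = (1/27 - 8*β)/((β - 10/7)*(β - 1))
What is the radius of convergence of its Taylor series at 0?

The radius of convergence is 1.

Denominator factor (β - 1): pole of order 1 at 1, modulus 1.
Denominator factor (β - 10/7): pole of order 1 at 10/7, modulus 10/7.
The radius of convergence is the smallest modulus among the singular points: 1.


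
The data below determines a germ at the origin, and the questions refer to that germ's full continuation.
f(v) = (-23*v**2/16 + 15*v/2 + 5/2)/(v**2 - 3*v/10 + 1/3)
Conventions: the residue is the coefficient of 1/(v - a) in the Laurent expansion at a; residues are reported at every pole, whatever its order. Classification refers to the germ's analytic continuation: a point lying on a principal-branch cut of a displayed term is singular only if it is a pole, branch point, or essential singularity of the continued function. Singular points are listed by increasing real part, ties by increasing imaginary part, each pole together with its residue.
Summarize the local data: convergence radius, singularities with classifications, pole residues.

Denominator factor (v**2 - 3*v/10 + 1/3): discriminant -373/300, complex-conjugate roots (3/20) + ((1/60)*sqrt(1119))*i and (3/20) - ((1/60)*sqrt(1119))*i; poles of order 1, moduli (1/3)*sqrt(3) and (1/3)*sqrt(3).
The radius of convergence is the smallest modulus among the singular points: (1/3)*sqrt(3).
The factor v**2 - 3*v/10 + 1/3 splits as (v - a)(v - a') with a = (3/20) - ((1/60)*sqrt(1119))*i, a' = (3/20) + ((1/60)*sqrt(1119))*i. At the order-1 pole a set g(v) = (v - a)*f(v) = [-23*v**2/16 + 15*v/2 + 5/2] / (v - a').
Simple pole: residue = g(a) at a = (3/20) - ((1/60)*sqrt(1119))*i, which is (1131/320) + ((38779/358080)*sqrt(1119))*i.
The factor v**2 - 3*v/10 + 1/3 splits as (v - a)(v - a') with a = (3/20) + ((1/60)*sqrt(1119))*i, a' = (3/20) - ((1/60)*sqrt(1119))*i. At the order-1 pole a set g(v) = (v - a)*f(v) = [-23*v**2/16 + 15*v/2 + 5/2] / (v - a').
Simple pole: residue = g(a) at a = (3/20) + ((1/60)*sqrt(1119))*i, which is (1131/320) - ((38779/358080)*sqrt(1119))*i.
List the singular points by increasing real part (a conjugate pair: the negative imaginary part first).

Radius of convergence at 0: (1/3)*sqrt(3).
At (3/20) - ((1/60)*sqrt(1119))*i: a pole of order 1; residue (1131/320) + ((38779/358080)*sqrt(1119))*i.
At (3/20) + ((1/60)*sqrt(1119))*i: a pole of order 1; residue (1131/320) - ((38779/358080)*sqrt(1119))*i.


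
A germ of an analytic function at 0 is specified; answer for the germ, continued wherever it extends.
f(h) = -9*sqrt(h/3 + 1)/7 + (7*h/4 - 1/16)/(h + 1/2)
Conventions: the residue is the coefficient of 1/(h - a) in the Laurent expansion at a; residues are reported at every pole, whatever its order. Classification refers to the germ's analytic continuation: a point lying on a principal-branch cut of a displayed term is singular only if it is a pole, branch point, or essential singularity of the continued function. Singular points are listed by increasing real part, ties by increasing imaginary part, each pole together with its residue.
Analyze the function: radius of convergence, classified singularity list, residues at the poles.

Radius of convergence at 0: 1/2.
At -3: an algebraic (square-root) branch point.
At -1/2: a pole of order 1; residue -15/16.

Denominator factor (h + 1/2): pole of order 1 at -1/2, modulus 1/2.
Branch term (-9/7)*sqrt(1 - h/(-3)): its argument vanishes at h = -3, a square-root branch point, modulus 3.
The radius of convergence is the smallest modulus among the singular points: 1/2.
The branch term is analytic at -1/2 and contributes nothing to the residue; only the rational part matters.
At the order-1 pole -1/2 set g(h) = (h - (-1/2))*(rational part) = 7*h/4 - 1/16.
Simple pole: residue = g(a) at a = -1/2, which is -15/16.
List the singular points by increasing real part (a conjugate pair: the negative imaginary part first).


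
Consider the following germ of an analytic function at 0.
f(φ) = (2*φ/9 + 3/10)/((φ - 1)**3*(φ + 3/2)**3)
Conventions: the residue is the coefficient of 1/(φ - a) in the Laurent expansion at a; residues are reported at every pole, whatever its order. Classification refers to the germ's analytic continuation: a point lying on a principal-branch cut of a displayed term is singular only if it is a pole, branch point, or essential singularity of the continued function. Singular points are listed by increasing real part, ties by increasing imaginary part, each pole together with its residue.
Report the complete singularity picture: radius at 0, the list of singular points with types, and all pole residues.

Radius of convergence at 0: 1.
At -3/2: a pole of order 3; residue -704/46875.
At 1: a pole of order 3; residue 704/46875.

Denominator factor (φ + 3/2)^3: pole of order 3 at -3/2, modulus 3/2.
Denominator factor (φ - 1)^3: pole of order 3 at 1, modulus 1.
The radius of convergence is the smallest modulus among the singular points: 1.
At the order-3 pole -3/2 set g(φ) = (φ - (-3/2))^3*f(φ) = (2*φ/9 + 3/10)/(φ - 1)**3.
Order-3 pole: residue = g''(a)/2; g''(-3/2) = -1408/46875, so the residue is -704/46875.
At the order-3 pole 1 set g(φ) = (φ - (1))^3*f(φ) = (2*φ/9 + 3/10)/(φ + 3/2)**3.
Order-3 pole: residue = g''(a)/2; g''(1) = 1408/46875, so the residue is 704/46875.
List the singular points by increasing real part (a conjugate pair: the negative imaginary part first).


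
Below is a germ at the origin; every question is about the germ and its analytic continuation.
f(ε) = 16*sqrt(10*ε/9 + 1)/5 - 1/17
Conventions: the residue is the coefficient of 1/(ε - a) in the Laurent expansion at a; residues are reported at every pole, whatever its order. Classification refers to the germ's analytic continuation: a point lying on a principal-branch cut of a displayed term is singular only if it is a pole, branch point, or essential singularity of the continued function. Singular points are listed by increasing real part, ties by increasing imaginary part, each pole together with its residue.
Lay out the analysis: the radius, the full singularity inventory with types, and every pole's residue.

Branch term (16/5)*sqrt(1 - ε/(-9/10)): its argument vanishes at ε = -9/10, a square-root branch point, modulus 9/10.
The radius of convergence is the smallest modulus among the singular points: 9/10.

Radius of convergence at 0: 9/10.
At -9/10: an algebraic (square-root) branch point.


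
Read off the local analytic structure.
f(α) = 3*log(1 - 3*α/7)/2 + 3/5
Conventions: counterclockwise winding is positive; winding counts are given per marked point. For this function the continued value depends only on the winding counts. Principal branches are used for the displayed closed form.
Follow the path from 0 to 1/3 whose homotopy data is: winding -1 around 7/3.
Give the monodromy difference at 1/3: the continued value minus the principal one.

The rational part is single-valued and drops out of the difference; each branch term changes only by its own monodromy.
(3/2)*log(1 - α/(7/3)): each positive loop around 7/3 adds 2*pi*i to the log, so winding -1 contributes (3/2)*(-1)*2*pi*i = -(3)*pi*i.
Summing the contributions at α = 1/3 gives -(3)*pi*i.

Continued minus principal equals -(3)*pi*i.


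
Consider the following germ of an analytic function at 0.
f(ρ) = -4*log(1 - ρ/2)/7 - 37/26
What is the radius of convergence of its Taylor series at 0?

Branch term (-4/7)*log(1 - ρ/(2)): its argument vanishes at ρ = 2, a logarithmic branch point, modulus 2.
The radius of convergence is the smallest modulus among the singular points: 2.

The radius of convergence is 2.


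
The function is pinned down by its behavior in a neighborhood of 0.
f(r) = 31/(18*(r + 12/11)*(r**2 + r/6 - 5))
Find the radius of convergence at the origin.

Denominator factor (r**2 + r/6 - 5): discriminant 721/36, real irrational roots -1/12 + (1/12)*sqrt(721) and -1/12 - (1/12)*sqrt(721); poles of order 1, moduli -1/12 + (1/12)*sqrt(721) and 1/12 + (1/12)*sqrt(721).
Denominator factor (r + 12/11): pole of order 1 at -12/11, modulus 12/11.
The radius of convergence is the smallest modulus among the singular points: 12/11.

The radius of convergence is 12/11.


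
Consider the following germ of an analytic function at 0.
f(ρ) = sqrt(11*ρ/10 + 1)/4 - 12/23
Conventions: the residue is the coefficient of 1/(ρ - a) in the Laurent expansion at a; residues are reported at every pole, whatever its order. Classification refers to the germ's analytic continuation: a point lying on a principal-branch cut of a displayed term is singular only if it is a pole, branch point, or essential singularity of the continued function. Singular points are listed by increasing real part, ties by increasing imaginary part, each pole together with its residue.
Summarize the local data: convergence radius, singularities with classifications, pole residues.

Branch term (1/4)*sqrt(1 - ρ/(-10/11)): its argument vanishes at ρ = -10/11, a square-root branch point, modulus 10/11.
The radius of convergence is the smallest modulus among the singular points: 10/11.

Radius of convergence at 0: 10/11.
At -10/11: an algebraic (square-root) branch point.


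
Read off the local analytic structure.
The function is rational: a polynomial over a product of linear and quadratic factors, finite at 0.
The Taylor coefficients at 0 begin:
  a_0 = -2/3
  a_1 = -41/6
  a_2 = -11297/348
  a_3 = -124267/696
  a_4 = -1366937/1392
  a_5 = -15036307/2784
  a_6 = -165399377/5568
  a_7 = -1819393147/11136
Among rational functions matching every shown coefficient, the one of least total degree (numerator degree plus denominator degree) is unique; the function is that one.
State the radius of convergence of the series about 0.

No rational of total degree below 3 reproduces all 8 coefficients; solving the [2/1] Pade equations on them gives f(u) = (-27*u**2/29 + 19*u/33 + 4/33)/(u - 2/11), whose expansion matches every shown term.
Denominator factor (u - 2/11): pole of order 1 at 2/11, modulus 2/11.
The radius of convergence is the smallest modulus among the singular points: 2/11.

The radius of convergence is 2/11.


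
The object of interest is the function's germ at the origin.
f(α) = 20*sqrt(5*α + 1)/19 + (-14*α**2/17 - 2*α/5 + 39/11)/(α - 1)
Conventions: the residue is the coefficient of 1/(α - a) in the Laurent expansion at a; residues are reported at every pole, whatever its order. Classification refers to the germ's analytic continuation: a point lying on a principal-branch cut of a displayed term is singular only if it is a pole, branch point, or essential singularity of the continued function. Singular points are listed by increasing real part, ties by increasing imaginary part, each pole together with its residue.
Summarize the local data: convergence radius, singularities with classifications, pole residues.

Radius of convergence at 0: 1/5.
At -1/5: an algebraic (square-root) branch point.
At 1: a pole of order 1; residue 2171/935.

Denominator factor (α - 1): pole of order 1 at 1, modulus 1.
Branch term (20/19)*sqrt(1 - α/(-1/5)): its argument vanishes at α = -1/5, a square-root branch point, modulus 1/5.
The radius of convergence is the smallest modulus among the singular points: 1/5.
The branch term is analytic at 1 and contributes nothing to the residue; only the rational part matters.
At the order-1 pole 1 set g(α) = (α - (1))*(rational part) = -14*α**2/17 - 2*α/5 + 39/11.
Simple pole: residue = g(a) at a = 1, which is 2171/935.
List the singular points by increasing real part (a conjugate pair: the negative imaginary part first).


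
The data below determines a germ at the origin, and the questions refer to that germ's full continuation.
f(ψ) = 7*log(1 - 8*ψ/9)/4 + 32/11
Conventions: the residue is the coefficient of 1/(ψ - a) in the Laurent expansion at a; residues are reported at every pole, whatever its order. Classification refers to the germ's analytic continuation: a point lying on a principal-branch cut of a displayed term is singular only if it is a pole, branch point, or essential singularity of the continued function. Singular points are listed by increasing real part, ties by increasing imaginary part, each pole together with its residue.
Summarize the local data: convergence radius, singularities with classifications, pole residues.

Branch term (7/4)*log(1 - ψ/(9/8)): its argument vanishes at ψ = 9/8, a logarithmic branch point, modulus 9/8.
The radius of convergence is the smallest modulus among the singular points: 9/8.

Radius of convergence at 0: 9/8.
At 9/8: a logarithmic branch point.


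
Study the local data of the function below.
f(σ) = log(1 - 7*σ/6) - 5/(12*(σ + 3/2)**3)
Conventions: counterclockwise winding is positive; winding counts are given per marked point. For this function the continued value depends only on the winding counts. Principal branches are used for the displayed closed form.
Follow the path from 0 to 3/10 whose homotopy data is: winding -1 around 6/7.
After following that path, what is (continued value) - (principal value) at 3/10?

Continued minus principal equals -(2)*pi*i.

The rational part is single-valued and drops out of the difference; each branch term changes only by its own monodromy.
(1)*log(1 - σ/(6/7)): each positive loop around 6/7 adds 2*pi*i to the log, so winding -1 contributes (1)*(-1)*2*pi*i = -(2)*pi*i.
Summing the contributions at σ = 3/10 gives -(2)*pi*i.


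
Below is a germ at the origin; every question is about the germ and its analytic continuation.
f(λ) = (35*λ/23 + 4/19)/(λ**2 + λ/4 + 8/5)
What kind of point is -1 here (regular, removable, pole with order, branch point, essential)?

Denominator factors: λ**2 + λ/4 + 8/5 = 47/20 at λ = -1 — none vanishes.
So the germ continues analytically to -1.

The point is a regular point.


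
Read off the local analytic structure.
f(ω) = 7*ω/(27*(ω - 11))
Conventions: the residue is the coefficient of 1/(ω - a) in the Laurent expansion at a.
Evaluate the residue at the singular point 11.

At the order-1 pole 11 set g(ω) = (ω - (11))*f(ω) = 7*ω/27.
Simple pole: residue = g(a) at a = 11, which is 77/27.

The residue is 77/27.


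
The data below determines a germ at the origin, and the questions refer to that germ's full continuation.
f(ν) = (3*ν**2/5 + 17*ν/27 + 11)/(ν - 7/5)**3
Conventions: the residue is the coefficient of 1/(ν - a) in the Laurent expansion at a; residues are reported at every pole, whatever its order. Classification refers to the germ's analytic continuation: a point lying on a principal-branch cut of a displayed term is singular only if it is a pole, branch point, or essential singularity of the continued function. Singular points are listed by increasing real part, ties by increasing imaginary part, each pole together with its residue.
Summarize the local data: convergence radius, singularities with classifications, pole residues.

Radius of convergence at 0: 7/5.
At 7/5: a pole of order 3; residue 3/5.

Denominator factor (ν - 7/5)^3: pole of order 3 at 7/5, modulus 7/5.
The radius of convergence is the smallest modulus among the singular points: 7/5.
At the order-3 pole 7/5 set g(ν) = (ν - (7/5))^3*f(ν) = 3*ν**2/5 + 17*ν/27 + 11.
Order-3 pole: residue = g''(a)/2; g''(7/5) = 6/5, so the residue is 3/5.


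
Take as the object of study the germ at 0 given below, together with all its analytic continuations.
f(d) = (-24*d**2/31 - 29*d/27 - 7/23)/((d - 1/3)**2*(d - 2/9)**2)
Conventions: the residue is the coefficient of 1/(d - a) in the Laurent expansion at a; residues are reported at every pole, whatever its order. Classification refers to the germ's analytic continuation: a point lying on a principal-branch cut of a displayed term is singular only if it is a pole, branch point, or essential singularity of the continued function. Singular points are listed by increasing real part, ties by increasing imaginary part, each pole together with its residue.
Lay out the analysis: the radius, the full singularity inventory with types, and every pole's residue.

Denominator factor (d - 2/9)^2: pole of order 2 at 2/9, modulus 2/9.
Denominator factor (d - 1/3)^2: pole of order 2 at 1/3, modulus 1/3.
The radius of convergence is the smallest modulus among the singular points: 2/9.
At the order-2 pole 2/9 set g(d) = (d - (2/9))^2*f(d) = (-24*d**2/31 - 29*d/27 - 7/23)/(d - 1/3)**2.
Order-2 pole: residue = g'(a); g'(2/9) = -686157/713, so the residue is -686157/713.
At the order-2 pole 1/3 set g(d) = (d - (1/3))^2*f(d) = (-24*d**2/31 - 29*d/27 - 7/23)/(d - 2/9)**2.
Order-2 pole: residue = g'(a); g'(1/3) = 686157/713, so the residue is 686157/713.
List the singular points by increasing real part (a conjugate pair: the negative imaginary part first).

Radius of convergence at 0: 2/9.
At 2/9: a pole of order 2; residue -686157/713.
At 1/3: a pole of order 2; residue 686157/713.


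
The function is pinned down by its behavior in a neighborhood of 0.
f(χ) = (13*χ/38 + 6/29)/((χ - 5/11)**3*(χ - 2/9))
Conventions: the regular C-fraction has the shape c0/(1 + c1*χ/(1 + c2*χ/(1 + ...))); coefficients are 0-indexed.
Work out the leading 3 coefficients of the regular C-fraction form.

Taylor coefficients (expand at 0): a_0 = 35937/3625, a_1 = 174162681/1377500, a_2 = 13293347859/13775000.
c0 = a_0 = 35937/3625. Peel one level at a time: if S = 1 + c*χ/S' with S'(0) = 1, then c is the χ-coefficient of S and S' = c*χ/(S - 1).
S_1 = c0/f = 1 + (-14539/1140)*χ + (84874327/1299600)*χ^2 + ...; c1 = -14539/1140.
S_2 = c1*χ/(S_1 - 1) = 1 + (1266781/247380)*χ + ...; c2 = 1266781/247380.

The regular C-fraction coefficients are [35937/3625, -14539/1140, 1266781/247380].


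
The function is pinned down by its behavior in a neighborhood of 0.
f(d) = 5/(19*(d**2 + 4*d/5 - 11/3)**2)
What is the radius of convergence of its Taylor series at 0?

Denominator factor (d**2 + 4*d/5 - 11/3)^2: discriminant 1148/75, real irrational roots -2/5 + (1/15)*sqrt(861) and -2/5 - (1/15)*sqrt(861); poles of order 2, moduli -2/5 + (1/15)*sqrt(861) and 2/5 + (1/15)*sqrt(861).
The radius of convergence is the smallest modulus among the singular points: -2/5 + (1/15)*sqrt(861).

The radius of convergence is -2/5 + (1/15)*sqrt(861).


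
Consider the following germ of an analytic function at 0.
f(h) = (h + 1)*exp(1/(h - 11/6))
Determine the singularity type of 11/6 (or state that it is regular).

The exponent 1/(h - (11/6)) has a pole at 11/6, so exp(1/(h - (11/6))) takes every nonzero value near it: an essential singularity (not a pole of any order).

The point is an essential singularity.


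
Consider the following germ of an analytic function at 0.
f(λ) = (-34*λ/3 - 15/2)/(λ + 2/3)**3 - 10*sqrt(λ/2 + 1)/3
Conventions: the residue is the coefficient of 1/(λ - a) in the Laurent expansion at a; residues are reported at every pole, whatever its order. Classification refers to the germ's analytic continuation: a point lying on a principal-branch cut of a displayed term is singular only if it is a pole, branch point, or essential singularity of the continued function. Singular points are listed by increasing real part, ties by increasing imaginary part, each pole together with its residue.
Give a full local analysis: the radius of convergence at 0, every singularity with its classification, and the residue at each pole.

Radius of convergence at 0: 2/3.
At -2: an algebraic (square-root) branch point.
At -2/3: a pole of order 3; residue 0.

Denominator factor (λ + 2/3)^3: pole of order 3 at -2/3, modulus 2/3.
Branch term (-10/3)*sqrt(1 - λ/(-2)): its argument vanishes at λ = -2, a square-root branch point, modulus 2.
The radius of convergence is the smallest modulus among the singular points: 2/3.
The branch term is analytic at -2/3 and contributes nothing to the residue; only the rational part matters.
At the order-3 pole -2/3 set g(λ) = (λ - (-2/3))^3*(rational part) = -34*λ/3 - 15/2.
Order-3 pole: residue = g''(a)/2; g''(-2/3) = 0, so the residue is 0.
List the singular points by increasing real part (a conjugate pair: the negative imaginary part first).


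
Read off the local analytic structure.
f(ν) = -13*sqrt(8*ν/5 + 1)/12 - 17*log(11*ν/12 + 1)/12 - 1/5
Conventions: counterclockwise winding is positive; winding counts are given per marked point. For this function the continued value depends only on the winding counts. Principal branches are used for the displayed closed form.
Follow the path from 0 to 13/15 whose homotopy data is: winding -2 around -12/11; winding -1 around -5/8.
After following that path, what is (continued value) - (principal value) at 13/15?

The rational part is single-valued and drops out of the difference; each branch term changes only by its own monodromy.
(-17/12)*log(1 - ν/(-12/11)): each positive loop around -12/11 adds 2*pi*i to the log, so winding -2 contributes (-17/12)*(-2)*2*pi*i = (17/3)*pi*i.
(-13/12)*sqrt(1 - ν/(-5/8)): winding -1 is odd, the square root flips sign, contributing -2*(-13/12)*sqrt(1 - (13/15)/(-5/8)) = -2*(-13/12)*sqrt(179/75) = (13/90)*sqrt(537).
Summing the contributions at ν = 13/15 gives ((13/90)*sqrt(537)) + ((17/3)*pi)*i.

Continued minus principal equals ((13/90)*sqrt(537)) + ((17/3)*pi)*i.


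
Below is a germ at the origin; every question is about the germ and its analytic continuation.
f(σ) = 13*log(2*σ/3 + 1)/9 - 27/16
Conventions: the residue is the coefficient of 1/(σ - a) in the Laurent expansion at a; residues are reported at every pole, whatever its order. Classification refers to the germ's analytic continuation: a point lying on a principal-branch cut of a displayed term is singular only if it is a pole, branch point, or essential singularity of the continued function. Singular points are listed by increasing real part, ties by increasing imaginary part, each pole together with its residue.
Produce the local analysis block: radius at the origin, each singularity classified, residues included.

Branch term (13/9)*log(1 - σ/(-3/2)): its argument vanishes at σ = -3/2, a logarithmic branch point, modulus 3/2.
The radius of convergence is the smallest modulus among the singular points: 3/2.

Radius of convergence at 0: 3/2.
At -3/2: a logarithmic branch point.


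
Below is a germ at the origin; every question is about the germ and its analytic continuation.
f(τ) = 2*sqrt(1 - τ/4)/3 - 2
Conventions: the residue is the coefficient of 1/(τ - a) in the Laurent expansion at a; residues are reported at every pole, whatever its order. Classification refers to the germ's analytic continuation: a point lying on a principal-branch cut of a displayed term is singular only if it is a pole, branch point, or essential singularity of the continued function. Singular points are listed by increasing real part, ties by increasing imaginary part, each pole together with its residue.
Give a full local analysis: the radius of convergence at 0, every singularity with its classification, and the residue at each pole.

Radius of convergence at 0: 4.
At 4: an algebraic (square-root) branch point.

Branch term (2/3)*sqrt(1 - τ/(4)): its argument vanishes at τ = 4, a square-root branch point, modulus 4.
The radius of convergence is the smallest modulus among the singular points: 4.


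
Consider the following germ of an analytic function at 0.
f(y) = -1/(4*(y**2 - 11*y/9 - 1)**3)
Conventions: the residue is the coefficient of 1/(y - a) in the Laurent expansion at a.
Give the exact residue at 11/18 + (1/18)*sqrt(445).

The factor y**2 - 11*y/9 - 1 splits as (y - a)(y - a') with a = 11/18 + (1/18)*sqrt(445), a' = 11/18 - (1/18)*sqrt(445). At the order-3 pole a set g(y) = (y - a)^3*f(y) = [-1/4] / (y - a')^3.
Order-3 pole: residue = g''(a)/2; g''(11/18 + (1/18)*sqrt(445)) = -(177147/88121125)*sqrt(445), so the residue is -(177147/176242250)*sqrt(445).

The residue is -(177147/176242250)*sqrt(445).


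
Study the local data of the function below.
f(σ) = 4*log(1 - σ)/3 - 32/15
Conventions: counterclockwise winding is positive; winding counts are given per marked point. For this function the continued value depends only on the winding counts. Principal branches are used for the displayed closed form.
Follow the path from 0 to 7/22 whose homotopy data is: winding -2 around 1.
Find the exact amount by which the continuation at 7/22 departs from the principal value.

Continued minus principal equals -(16/3)*pi*i.

The rational part is single-valued and drops out of the difference; each branch term changes only by its own monodromy.
(4/3)*log(1 - σ/(1)): each positive loop around 1 adds 2*pi*i to the log, so winding -2 contributes (4/3)*(-2)*2*pi*i = -(16/3)*pi*i.
Summing the contributions at σ = 7/22 gives -(16/3)*pi*i.


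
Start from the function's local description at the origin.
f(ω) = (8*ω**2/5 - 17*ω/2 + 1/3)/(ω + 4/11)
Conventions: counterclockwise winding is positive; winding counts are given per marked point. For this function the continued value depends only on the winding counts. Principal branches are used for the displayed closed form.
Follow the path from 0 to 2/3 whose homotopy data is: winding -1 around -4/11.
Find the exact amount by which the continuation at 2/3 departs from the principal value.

Continued minus principal equals 0.

The function is rational, hence single-valued: continuing it around any pole returns the same value, so the difference is 0.


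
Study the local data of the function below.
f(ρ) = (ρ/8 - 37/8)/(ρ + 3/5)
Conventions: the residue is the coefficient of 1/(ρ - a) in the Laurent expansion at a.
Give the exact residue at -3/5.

The residue is -47/10.

At the order-1 pole -3/5 set g(ρ) = (ρ - (-3/5))*f(ρ) = ρ/8 - 37/8.
Simple pole: residue = g(a) at a = -3/5, which is -47/10.


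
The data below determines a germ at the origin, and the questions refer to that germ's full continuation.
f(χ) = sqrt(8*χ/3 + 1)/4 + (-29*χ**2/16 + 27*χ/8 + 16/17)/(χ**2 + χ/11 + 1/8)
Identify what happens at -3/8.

The point is an algebraic (square-root) branch point.

The term (1/4)*sqrt(1 - χ/(-3/8)) has argument 1 - -3/8/(-3/8) = 0 at -3/8: a square-root (algebraic, two-sheeted) branch point; the remaining terms are analytic or single-valued there.


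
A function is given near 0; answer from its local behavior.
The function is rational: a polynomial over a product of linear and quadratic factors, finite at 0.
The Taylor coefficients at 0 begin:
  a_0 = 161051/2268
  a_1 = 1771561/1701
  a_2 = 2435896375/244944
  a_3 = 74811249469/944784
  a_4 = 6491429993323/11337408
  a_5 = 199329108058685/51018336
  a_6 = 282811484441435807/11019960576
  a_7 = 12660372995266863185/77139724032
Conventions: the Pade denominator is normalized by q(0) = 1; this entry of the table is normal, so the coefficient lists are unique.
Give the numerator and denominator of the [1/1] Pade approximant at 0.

The Pade approximant has numerator coefficients [161051/2268, 118694587/326592]; denominator coefficients [1, -1375/144].

Taylor coefficients needed (read off): a_0 = 161051/2268, a_1 = 1771561/1701, a_2 = 2435896375/244944.
Write the denominator as Q(ρ) = 1 + q1*ρ. Requiring Q*f - P = O(ρ^3) with deg P <= 1 kills the coefficients of ρ^2..ρ^2 in Q*f:
  ρ^2: a_2 + q1*a_1 = 0, i.e. 2435896375/244944 + (1771561/1701)*q1 = 0.
Solving this linear system: q1 = -1375/144.
The numerator is Q*f truncated at degree 1: P0 = a_0 = 161051/2268; P1 = a_1 + q1*a_0 = 118694587/326592.


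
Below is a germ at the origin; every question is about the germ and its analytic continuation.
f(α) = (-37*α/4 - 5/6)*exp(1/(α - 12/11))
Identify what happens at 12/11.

The exponent 1/(α - (12/11)) has a pole at 12/11, so exp(1/(α - (12/11))) takes every nonzero value near it: an essential singularity (not a pole of any order).

The point is an essential singularity.


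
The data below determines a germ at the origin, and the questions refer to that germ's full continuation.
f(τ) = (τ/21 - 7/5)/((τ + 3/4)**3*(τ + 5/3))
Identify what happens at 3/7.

The point is a regular point.

Denominator factors: τ + 3/4 = 33/28 at τ = 3/7; τ + 5/3 = 44/21 at τ = 3/7 — none vanishes.
So the germ continues analytically to 3/7.


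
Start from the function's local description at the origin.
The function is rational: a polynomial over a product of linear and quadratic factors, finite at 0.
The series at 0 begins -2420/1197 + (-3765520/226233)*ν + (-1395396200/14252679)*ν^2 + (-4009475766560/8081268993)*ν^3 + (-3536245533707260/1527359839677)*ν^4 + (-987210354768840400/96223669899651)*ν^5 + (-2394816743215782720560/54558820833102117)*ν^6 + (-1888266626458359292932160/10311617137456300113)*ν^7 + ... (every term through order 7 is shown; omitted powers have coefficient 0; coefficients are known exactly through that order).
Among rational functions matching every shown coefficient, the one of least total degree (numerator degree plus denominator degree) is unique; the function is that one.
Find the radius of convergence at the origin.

The radius of convergence is -4/3 + (1/33)*sqrt(2827).

No rational of total degree below 5 reproduces all 8 coefficients; solving the [0/5] Pade equations on them gives f(ν) = 15/(19*(ν - 7/12)*(ν**2 + 8*ν/3 - 9/11)**2), whose expansion matches every shown term.
Denominator factor (ν - 7/12): pole of order 1 at 7/12, modulus 7/12.
Denominator factor (ν**2 + 8*ν/3 - 9/11)^2: discriminant 1028/99, real irrational roots -4/3 + (1/33)*sqrt(2827) and -4/3 - (1/33)*sqrt(2827); poles of order 2, moduli -4/3 + (1/33)*sqrt(2827) and 4/3 + (1/33)*sqrt(2827).
The radius of convergence is the smallest modulus among the singular points: -4/3 + (1/33)*sqrt(2827).


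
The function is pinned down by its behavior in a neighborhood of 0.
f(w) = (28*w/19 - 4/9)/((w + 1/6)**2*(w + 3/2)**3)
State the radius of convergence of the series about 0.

Denominator factor (w + 1/6)^2: pole of order 2 at -1/6, modulus 1/6.
Denominator factor (w + 3/2)^3: pole of order 3 at -3/2, modulus 3/2.
The radius of convergence is the smallest modulus among the singular points: 1/6.

The radius of convergence is 1/6.


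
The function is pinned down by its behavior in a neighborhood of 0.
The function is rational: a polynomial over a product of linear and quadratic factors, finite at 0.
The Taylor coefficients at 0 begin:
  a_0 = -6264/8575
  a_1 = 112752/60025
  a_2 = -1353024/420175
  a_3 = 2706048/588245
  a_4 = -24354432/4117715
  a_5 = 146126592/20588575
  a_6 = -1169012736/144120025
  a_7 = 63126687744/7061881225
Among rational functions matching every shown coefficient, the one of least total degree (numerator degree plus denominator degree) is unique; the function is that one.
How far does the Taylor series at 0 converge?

No rational of total degree below 3 reproduces all 8 coefficients; solving the [0/3] Pade equations on them gives f(k) = -29/(25*(k + 7/6)**3), whose expansion matches every shown term.
Denominator factor (k + 7/6)^3: pole of order 3 at -7/6, modulus 7/6.
The radius of convergence is the smallest modulus among the singular points: 7/6.

The radius of convergence is 7/6.


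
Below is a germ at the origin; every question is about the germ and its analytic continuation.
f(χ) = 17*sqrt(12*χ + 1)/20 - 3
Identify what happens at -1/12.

The point is an algebraic (square-root) branch point.

The term (17/20)*sqrt(1 - χ/(-1/12)) has argument 1 - -1/12/(-1/12) = 0 at -1/12: a square-root (algebraic, two-sheeted) branch point; the remaining terms are analytic or single-valued there.


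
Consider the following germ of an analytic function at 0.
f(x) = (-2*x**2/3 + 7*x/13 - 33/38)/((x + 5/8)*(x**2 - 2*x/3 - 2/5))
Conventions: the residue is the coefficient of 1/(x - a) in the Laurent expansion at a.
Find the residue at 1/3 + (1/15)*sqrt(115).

The residue is 424628/289731 - (51302/289731)*sqrt(115).


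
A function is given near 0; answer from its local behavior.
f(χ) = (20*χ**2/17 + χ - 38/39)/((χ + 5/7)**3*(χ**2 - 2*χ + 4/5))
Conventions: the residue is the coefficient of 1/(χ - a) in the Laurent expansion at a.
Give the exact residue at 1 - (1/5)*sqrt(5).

The factor χ**2 - 2*χ + 4/5 splits as (χ - a)(χ - a') with a = 1 - (1/5)*sqrt(5), a' = 1 + (1/5)*sqrt(5). At the order-1 pole a set g(χ) = (χ - a)*f(χ) = [(20*χ**2/17 + χ - 38/39)/(χ + 5/7)**3] / (χ - a').
Simple pole: residue = g(a) at a = 1 - (1/5)*sqrt(5), which is 71960139475/400600128786 - (8689796955/133533376262)*sqrt(5).

The residue is 71960139475/400600128786 - (8689796955/133533376262)*sqrt(5).


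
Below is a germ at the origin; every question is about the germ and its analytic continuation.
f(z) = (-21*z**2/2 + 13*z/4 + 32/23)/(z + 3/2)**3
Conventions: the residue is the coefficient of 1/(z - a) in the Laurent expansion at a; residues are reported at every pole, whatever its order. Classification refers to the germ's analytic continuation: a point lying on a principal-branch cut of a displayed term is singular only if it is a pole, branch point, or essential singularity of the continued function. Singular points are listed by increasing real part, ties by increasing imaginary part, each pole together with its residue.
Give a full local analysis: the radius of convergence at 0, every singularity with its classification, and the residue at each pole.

Denominator factor (z + 3/2)^3: pole of order 3 at -3/2, modulus 3/2.
The radius of convergence is the smallest modulus among the singular points: 3/2.
At the order-3 pole -3/2 set g(z) = (z - (-3/2))^3*f(z) = -21*z**2/2 + 13*z/4 + 32/23.
Order-3 pole: residue = g''(a)/2; g''(-3/2) = -21, so the residue is -21/2.

Radius of convergence at 0: 3/2.
At -3/2: a pole of order 3; residue -21/2.


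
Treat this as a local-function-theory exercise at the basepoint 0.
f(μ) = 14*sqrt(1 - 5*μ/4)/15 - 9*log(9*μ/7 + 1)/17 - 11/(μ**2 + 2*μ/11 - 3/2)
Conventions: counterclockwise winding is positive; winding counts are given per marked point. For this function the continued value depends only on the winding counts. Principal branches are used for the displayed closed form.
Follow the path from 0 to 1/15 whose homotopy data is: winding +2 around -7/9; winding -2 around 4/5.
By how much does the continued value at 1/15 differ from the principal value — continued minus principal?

The rational part is single-valued and drops out of the difference; each branch term changes only by its own monodromy.
(-9/17)*log(1 - μ/(-7/9)): each positive loop around -7/9 adds 2*pi*i to the log, so winding +2 contributes (-9/17)*(2)*2*pi*i = -(36/17)*pi*i.
(14/15)*sqrt(1 - μ/(4/5)): winding -2 is even, the square root returns to the same sheet, contribution 0.
Summing the contributions at μ = 1/15 gives -(36/17)*pi*i.

Continued minus principal equals -(36/17)*pi*i.


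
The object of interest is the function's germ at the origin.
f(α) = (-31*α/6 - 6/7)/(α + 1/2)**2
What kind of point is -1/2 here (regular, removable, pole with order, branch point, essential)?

The denominator factor α + 1/2 vanishes at -1/2 and appears to the power 2; the numerator there equals 145/84, nonzero, and no other factor vanishes.
Hence a pole whose order is the multiplicity, 2.

The point is a pole of order 2.


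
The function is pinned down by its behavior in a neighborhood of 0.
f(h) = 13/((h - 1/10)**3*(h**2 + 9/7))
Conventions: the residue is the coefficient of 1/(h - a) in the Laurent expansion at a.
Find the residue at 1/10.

At the order-3 pole 1/10 set g(h) = (h - (1/10))^3*f(h) = 13/(h**2 + 9/7).
Order-3 pole: residue = g''(a)/2; g''(1/10) = -11198460000/746142643, so the residue is -5599230000/746142643.

The residue is -5599230000/746142643.


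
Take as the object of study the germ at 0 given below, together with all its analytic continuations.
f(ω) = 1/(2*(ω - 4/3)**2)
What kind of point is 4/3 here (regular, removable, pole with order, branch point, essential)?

The denominator factor ω - 4/3 vanishes at 4/3 and appears to the power 2; the numerator there equals 1/2, nonzero, and no other factor vanishes.
Hence a pole whose order is the multiplicity, 2.

The point is a pole of order 2.


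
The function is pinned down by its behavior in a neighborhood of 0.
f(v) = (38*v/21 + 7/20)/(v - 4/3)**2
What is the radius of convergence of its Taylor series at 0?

Denominator factor (v - 4/3)^2: pole of order 2 at 4/3, modulus 4/3.
The radius of convergence is the smallest modulus among the singular points: 4/3.

The radius of convergence is 4/3.


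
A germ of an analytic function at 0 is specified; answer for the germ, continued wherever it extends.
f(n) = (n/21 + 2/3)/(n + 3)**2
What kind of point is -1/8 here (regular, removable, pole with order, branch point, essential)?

The point is a regular point.

Denominator factors: n + 3 = 23/8 at n = -1/8 — none vanishes.
So the germ continues analytically to -1/8.


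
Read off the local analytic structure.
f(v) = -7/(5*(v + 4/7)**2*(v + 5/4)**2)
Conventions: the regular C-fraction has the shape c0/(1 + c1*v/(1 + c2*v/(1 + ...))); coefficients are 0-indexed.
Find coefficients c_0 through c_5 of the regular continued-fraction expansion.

Taylor coefficients (expand at 0): a_0 = -343/125, a_1 = 17493/1250, a_2 = -2292269/50000, a_3 = 30805173/250000, a_4 = -1185962631/4000000, a_5 = 133149771279/200000000.
c0 = a_0 = -343/125. Peel one level at a time: if S = 1 + c*v/S' with S'(0) = 1, then c is the v-coefficient of S and S' = c*v/(S - 1).
S_1 = c0/f = 1 + (51/10)*v + (3721/400)*v^2 + ...; c1 = 51/10.
S_2 = c1*v/(S_1 - 1) = 1 + (-3721/2040)*v + (8019601/4161600)*v^2 + ...; c2 = -3721/2040.
S_3 = c2*v/(S_2 - 1) = 1 + (8019601/7590840)*v + (5239472/13845841)*v^2 + ...; c3 = 8019601/7590840.
S_4 = c3*v/(S_3 - 1) = 1 + (-10688522880/29840935321)*v + (16087693547520/64314000199201)*v^2 + ...; c4 = -10688522880/29840935321.
S_5 = c4*v/(S_4 - 1) = 1 + (37428913872/53594993483)*v + ...; c5 = 37428913872/53594993483.

The regular C-fraction coefficients are [-343/125, 51/10, -3721/2040, 8019601/7590840, -10688522880/29840935321, 37428913872/53594993483].


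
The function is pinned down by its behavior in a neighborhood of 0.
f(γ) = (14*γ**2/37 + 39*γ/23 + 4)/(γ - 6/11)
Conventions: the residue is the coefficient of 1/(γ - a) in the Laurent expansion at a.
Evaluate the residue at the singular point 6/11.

The residue is 518714/102971.

At the order-1 pole 6/11 set g(γ) = (γ - (6/11))*f(γ) = 14*γ**2/37 + 39*γ/23 + 4.
Simple pole: residue = g(a) at a = 6/11, which is 518714/102971.


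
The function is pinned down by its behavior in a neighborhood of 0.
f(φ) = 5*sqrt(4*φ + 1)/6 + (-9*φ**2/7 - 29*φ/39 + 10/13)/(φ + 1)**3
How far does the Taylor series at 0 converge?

Denominator factor (φ + 1)^3: pole of order 3 at -1, modulus 1.
Branch term (5/6)*sqrt(1 - φ/(-1/4)): its argument vanishes at φ = -1/4, a square-root branch point, modulus 1/4.
The radius of convergence is the smallest modulus among the singular points: 1/4.

The radius of convergence is 1/4.
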